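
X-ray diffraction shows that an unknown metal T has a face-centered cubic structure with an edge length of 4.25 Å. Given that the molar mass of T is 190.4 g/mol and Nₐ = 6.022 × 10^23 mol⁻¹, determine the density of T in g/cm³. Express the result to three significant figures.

An FCC unit cell contains Z = 4 atoms.
Cell volume: a³ = (4.25 Å)³ = (4.250 × 10^-8 cm)³ = 7.677 × 10^-23 cm³.
ρ = Z·M/(N_A·a³) = 4 × 190.4 / (6.022 × 10²³ × 7.677 × 10^-23) = 16.47 g/cm³.

16.5 g/cm³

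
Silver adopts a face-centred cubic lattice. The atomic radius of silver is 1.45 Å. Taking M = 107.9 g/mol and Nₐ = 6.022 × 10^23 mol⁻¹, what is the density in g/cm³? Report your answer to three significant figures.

10.4 g/cm³

In an FCC lattice, atoms touch along the face diagonal, so √2·a = 4r, giving a = 4.101 Å = 4.101 × 10^-8 cm.
With Z = 4, ρ = Z·M/(N_A·a³) = 4 × 107.9 / (6.022 × 10²³ × 6.898 × 10^-23) = 10.39 g/cm³.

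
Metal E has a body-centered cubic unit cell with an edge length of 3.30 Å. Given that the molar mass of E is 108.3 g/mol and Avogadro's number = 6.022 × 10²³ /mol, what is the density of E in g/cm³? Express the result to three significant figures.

A BCC unit cell contains Z = 2 atoms.
Cell volume: a³ = (3.30 Å)³ = (3.300 × 10^-8 cm)³ = 3.594 × 10^-23 cm³.
ρ = Z·M/(N_A·a³) = 2 × 108.3 / (6.022 × 10²³ × 3.594 × 10^-23) = 10.01 g/cm³.

10.0 g/cm³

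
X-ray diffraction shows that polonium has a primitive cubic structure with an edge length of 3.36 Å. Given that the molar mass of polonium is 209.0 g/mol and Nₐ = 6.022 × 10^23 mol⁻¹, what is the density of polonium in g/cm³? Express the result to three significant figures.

9.15 g/cm³

A simple cubic unit cell contains Z = 1 atom.
Cell volume: a³ = (3.36 Å)³ = (3.360 × 10^-8 cm)³ = 3.793 × 10^-23 cm³.
ρ = Z·M/(N_A·a³) = 1 × 209.0 / (6.022 × 10²³ × 3.793 × 10^-23) = 9.149 g/cm³.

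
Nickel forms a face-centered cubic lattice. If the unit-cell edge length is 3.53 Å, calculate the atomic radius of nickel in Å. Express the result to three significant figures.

In an FCC lattice, atoms touch along the face diagonal, so √2·a = 4r.
r = √2·a/4 = 1.4142 × 3.53 / 4 = 1.25 Å.

1.25 Å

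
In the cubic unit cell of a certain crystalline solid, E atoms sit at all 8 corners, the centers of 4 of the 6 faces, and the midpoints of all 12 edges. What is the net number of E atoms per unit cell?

6

Corner atoms are shared by 8 cells (1/8 each), face atoms by 2 (1/2 each), edge atoms by 4 (1/4 each).
Net atoms = 8 × 1/8 + 4 × 1/2 + 12 × 1/4 = 1 + 2 + 3 = 6.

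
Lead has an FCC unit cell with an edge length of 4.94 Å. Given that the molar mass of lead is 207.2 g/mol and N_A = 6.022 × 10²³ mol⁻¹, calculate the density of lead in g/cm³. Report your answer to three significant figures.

An FCC unit cell contains Z = 4 atoms.
Cell volume: a³ = (4.94 Å)³ = (4.940 × 10^-8 cm)³ = 1.206 × 10^-22 cm³.
ρ = Z·M/(N_A·a³) = 4 × 207.2 / (6.022 × 10²³ × 1.206 × 10^-22) = 11.42 g/cm³.

11.4 g/cm³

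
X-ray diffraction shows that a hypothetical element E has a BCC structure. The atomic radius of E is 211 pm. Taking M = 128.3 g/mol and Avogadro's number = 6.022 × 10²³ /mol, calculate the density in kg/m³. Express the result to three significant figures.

3680 kg/m³

In a BCC lattice, atoms touch along the body diagonal, so √3·a = 4r, giving a = 487.3 pm = 4.873 × 10^-8 cm.
With Z = 2, ρ = Z·M/(N_A·a³) = 2 × 128.3 / (6.022 × 10²³ × 1.157 × 10^-22) = 3.683 g/cm³ = 3680 kg/m³.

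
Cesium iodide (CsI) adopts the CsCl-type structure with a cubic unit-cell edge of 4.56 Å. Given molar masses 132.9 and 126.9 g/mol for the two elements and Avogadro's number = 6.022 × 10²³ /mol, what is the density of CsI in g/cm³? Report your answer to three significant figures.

4.55 g/cm³

The CsCl-type structure contains Z = 1 formula unit per cell; M(CsI) = 132.9 + 126.9 = 259.8 g/mol.
a³ = (4.560 × 10^-8 cm)³ = 9.482 × 10^-23 cm³.
ρ = 1 × 259.8 / (6.022 × 10²³ × 9.482 × 10^-23) = 4.550 g/cm³.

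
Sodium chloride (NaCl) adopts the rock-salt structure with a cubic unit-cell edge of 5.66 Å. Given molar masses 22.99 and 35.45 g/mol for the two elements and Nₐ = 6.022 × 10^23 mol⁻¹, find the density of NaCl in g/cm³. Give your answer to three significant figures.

2.14 g/cm³

The rock-salt structure contains Z = 4 formula units per cell; M(NaCl) = 22.99 + 35.45 = 58.44 g/mol.
a³ = (5.660 × 10^-8 cm)³ = 1.813 × 10^-22 cm³.
ρ = 4 × 58.44 / (6.022 × 10²³ × 1.813 × 10^-22) = 2.141 g/cm³.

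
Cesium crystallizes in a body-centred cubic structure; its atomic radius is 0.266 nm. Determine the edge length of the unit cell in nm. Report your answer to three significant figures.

0.614 nm

In a BCC lattice, atoms touch along the body diagonal, so √3·a = 4r.
a = 4r/√3 = 4 × 0.266 / 1.7321 = 0.614 nm.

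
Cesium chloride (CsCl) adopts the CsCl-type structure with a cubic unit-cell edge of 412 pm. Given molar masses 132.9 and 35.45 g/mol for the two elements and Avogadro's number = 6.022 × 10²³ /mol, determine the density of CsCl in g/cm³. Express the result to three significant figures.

The CsCl-type structure contains Z = 1 formula unit per cell; M(CsCl) = 132.9 + 35.45 = 168.35 g/mol.
a³ = (4.120 × 10^-8 cm)³ = 6.993 × 10^-23 cm³.
ρ = 1 × 168.35 / (6.022 × 10²³ × 6.993 × 10^-23) = 3.997 g/cm³.

4.00 g/cm³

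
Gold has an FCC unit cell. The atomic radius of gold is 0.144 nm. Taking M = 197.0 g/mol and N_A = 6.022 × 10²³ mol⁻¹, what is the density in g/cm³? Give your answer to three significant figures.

In an FCC lattice, atoms touch along the face diagonal, so √2·a = 4r, giving a = 0.4073 nm = 4.073 × 10^-8 cm.
With Z = 4, ρ = Z·M/(N_A·a³) = 4 × 197.0 / (6.022 × 10²³ × 6.757 × 10^-23) = 19.37 g/cm³.

19.4 g/cm³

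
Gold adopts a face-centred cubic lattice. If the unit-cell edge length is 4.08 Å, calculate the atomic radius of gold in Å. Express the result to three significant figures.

In an FCC lattice, atoms touch along the face diagonal, so √2·a = 4r.
r = √2·a/4 = 1.4142 × 4.08 / 4 = 1.44 Å.

1.44 Å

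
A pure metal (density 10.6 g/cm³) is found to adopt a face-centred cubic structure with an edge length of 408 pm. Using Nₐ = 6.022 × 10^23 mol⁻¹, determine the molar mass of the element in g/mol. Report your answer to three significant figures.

108 g/mol

An FCC cell has Z = 4 atoms; a = 4.080 × 10^-8 cm.
M = ρ·N_A·a³/Z = 10.6 × 6.022 × 10²³ × 6.792 × 10^-23 / 4 = 108 g/mol.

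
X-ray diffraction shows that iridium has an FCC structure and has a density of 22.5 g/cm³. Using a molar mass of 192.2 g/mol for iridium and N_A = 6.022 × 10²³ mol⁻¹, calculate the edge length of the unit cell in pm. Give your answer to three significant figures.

With Z = 4 atoms per FCC cell, a³ = Z·M/(N_A·ρ) = 4 × 192.2 / (6.022 × 10²³ × 22.50 g/cm³) = 5.674 × 10^-23 cm³.
a = (5.674 × 10^-23)^(1/3) = 3.843 × 10^-8 cm = 384 pm.

384 pm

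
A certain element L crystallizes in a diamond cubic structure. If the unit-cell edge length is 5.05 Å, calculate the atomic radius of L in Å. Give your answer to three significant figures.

1.09 Å

In a diamond cubic lattice, nearest neighbors lie along the body diagonal with √3·a = 8r.
r = √3·a/8 = 1.7321 × 5.05 / 8 = 1.09 Å.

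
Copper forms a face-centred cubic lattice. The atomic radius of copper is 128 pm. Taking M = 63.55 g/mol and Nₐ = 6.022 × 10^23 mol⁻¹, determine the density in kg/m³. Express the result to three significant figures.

8900 kg/m³

In an FCC lattice, atoms touch along the face diagonal, so √2·a = 4r, giving a = 362.0 pm = 3.620 × 10^-8 cm.
With Z = 4, ρ = Z·M/(N_A·a³) = 4 × 63.55 / (6.022 × 10²³ × 4.745 × 10^-23) = 8.895 g/cm³ = 8900 kg/m³.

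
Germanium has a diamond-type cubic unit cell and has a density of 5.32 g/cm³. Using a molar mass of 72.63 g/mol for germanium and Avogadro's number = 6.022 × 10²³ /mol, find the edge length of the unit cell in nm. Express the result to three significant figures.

0.566 nm

With Z = 8 atoms per diamond cubic cell, a³ = Z·M/(N_A·ρ) = 8 × 72.63 / (6.022 × 10²³ × 5.320 g/cm³) = 1.814 × 10^-22 cm³.
a = (1.814 × 10^-22)^(1/3) = 5.660 × 10^-8 cm = 0.566 nm.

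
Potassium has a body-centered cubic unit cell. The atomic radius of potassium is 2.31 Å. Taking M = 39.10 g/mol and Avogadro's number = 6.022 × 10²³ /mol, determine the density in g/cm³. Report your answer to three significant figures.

0.855 g/cm³

In a BCC lattice, atoms touch along the body diagonal, so √3·a = 4r, giving a = 5.335 Å = 5.335 × 10^-8 cm.
With Z = 2, ρ = Z·M/(N_A·a³) = 2 × 39.10 / (6.022 × 10²³ × 1.518 × 10^-22) = 0.8553 g/cm³.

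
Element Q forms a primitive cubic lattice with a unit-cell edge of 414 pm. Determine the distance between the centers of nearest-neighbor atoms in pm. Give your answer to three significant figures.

414 pm

In a simple cubic structure, atoms touch along the cell edge, so a = 2r; the nearest-neighbor distance equals 2r = 1.000·a.
d = 1.000 × 414 = 414 pm.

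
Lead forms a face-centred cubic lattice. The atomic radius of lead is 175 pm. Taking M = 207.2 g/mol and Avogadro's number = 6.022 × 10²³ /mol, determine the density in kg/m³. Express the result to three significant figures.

In an FCC lattice, atoms touch along the face diagonal, so √2·a = 4r, giving a = 495.0 pm = 4.950 × 10^-8 cm.
With Z = 4, ρ = Z·M/(N_A·a³) = 4 × 207.2 / (6.022 × 10²³ × 1.213 × 10^-22) = 11.35 g/cm³ = 11300 kg/m³.

11300 kg/m³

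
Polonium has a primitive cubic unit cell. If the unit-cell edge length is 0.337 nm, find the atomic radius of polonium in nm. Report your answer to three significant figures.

In a simple cubic lattice, atoms touch along the cell edge, so a = 2r.
r = a/2 = 0.337/2 = 0.169 nm.

0.169 nm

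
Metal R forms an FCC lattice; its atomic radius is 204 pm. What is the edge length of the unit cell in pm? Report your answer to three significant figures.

In an FCC lattice, atoms touch along the face diagonal, so √2·a = 4r.
a = 4r/√2 = 4 × 204 / 1.4142 = 577 pm.

577 pm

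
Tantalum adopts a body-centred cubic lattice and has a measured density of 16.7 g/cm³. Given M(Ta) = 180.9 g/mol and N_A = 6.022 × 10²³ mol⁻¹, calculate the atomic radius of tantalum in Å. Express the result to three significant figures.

For a BCC cell (Z = 2), a³ = Z·M/(N_A·ρ) = 2 × 180.9 / (6.022 × 10²³ × 16.70) = 3.598 × 10^-23 cm³, so a = 3.301 × 10^-8 cm = 3.301 Å.
Atoms touch along the body diagonal, so √3·a = 4r, so r = 0.4330 × a = 1.43 Å.

1.43 Å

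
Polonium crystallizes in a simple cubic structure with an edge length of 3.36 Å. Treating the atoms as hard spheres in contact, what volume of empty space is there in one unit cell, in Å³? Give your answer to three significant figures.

In a simple cubic lattice atoms touch along the cell edge, so a = 2r, so r = 0.5000a = 1.680 Å.
V_cell = a³ = 37.93 Å³; V_atoms = 1 × (4/3)πr³ = 19.86 Å³.
Empty space = 37.93 − 19.86 = 18.1 Å³.

18.1 Å³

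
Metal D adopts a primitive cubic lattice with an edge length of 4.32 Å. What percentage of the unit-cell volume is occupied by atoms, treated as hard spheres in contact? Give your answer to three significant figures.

In a simple cubic lattice atoms touch along the cell edge, so a = 2r, so r = 0.5000a = 2.160 Å.
Packing fraction = Z·(4/3)πr³ / a³ = 1 × (4/3)π × (2.160)³ / (4.32)³ = 0.5236 = 52.4%.

52.4%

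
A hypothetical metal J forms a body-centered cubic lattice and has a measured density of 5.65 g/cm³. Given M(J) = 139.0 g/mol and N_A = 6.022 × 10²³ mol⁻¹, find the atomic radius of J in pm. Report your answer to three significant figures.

188 pm

For a BCC cell (Z = 2), a³ = Z·M/(N_A·ρ) = 2 × 139.0 / (6.022 × 10²³ × 5.650) = 8.171 × 10^-23 cm³, so a = 4.339 × 10^-8 cm = 433.9 pm.
Atoms touch along the body diagonal, so √3·a = 4r, so r = 0.4330 × a = 188 pm.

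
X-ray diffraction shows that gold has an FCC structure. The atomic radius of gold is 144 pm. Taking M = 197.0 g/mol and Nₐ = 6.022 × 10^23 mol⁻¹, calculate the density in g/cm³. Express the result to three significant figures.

19.4 g/cm³

In an FCC lattice, atoms touch along the face diagonal, so √2·a = 4r, giving a = 407.3 pm = 4.073 × 10^-8 cm.
With Z = 4, ρ = Z·M/(N_A·a³) = 4 × 197.0 / (6.022 × 10²³ × 6.757 × 10^-23) = 19.37 g/cm³.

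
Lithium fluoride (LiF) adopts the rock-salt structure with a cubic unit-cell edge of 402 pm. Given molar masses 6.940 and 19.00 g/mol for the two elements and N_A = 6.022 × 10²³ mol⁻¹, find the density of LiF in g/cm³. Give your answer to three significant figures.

2.65 g/cm³

The rock-salt structure contains Z = 4 formula units per cell; M(LiF) = 6.940 + 19.00 = 25.94 g/mol.
a³ = (4.020 × 10^-8 cm)³ = 6.496 × 10^-23 cm³.
ρ = 4 × 25.94 / (6.022 × 10²³ × 6.496 × 10^-23) = 2.652 g/cm³.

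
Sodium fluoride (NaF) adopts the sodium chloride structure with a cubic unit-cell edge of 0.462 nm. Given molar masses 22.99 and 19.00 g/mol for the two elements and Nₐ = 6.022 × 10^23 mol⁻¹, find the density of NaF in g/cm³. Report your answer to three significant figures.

The sodium chloride structure contains Z = 4 formula units per cell; M(NaF) = 22.99 + 19.00 = 41.99 g/mol.
a³ = (4.620 × 10^-8 cm)³ = 9.861 × 10^-23 cm³.
ρ = 4 × 41.99 / (6.022 × 10²³ × 9.861 × 10^-23) = 2.828 g/cm³.

2.83 g/cm³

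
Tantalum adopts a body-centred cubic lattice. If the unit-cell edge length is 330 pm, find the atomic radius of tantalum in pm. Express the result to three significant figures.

In a BCC lattice, atoms touch along the body diagonal, so √3·a = 4r.
r = √3·a/4 = 1.7321 × 330 / 4 = 143 pm.

143 pm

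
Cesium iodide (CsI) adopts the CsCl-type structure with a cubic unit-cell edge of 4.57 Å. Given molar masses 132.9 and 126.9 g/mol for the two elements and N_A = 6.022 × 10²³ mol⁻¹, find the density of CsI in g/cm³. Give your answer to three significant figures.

The CsCl-type structure contains Z = 1 formula unit per cell; M(CsI) = 132.9 + 126.9 = 259.8 g/mol.
a³ = (4.570 × 10^-8 cm)³ = 9.544 × 10^-23 cm³.
ρ = 1 × 259.8 / (6.022 × 10²³ × 9.544 × 10^-23) = 4.520 g/cm³.

4.52 g/cm³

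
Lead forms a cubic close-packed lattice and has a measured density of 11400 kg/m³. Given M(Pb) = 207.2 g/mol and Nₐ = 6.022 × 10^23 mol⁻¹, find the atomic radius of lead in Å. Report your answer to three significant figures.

For an FCC cell (Z = 4), a³ = Z·M/(N_A·ρ) = 4 × 207.2 / (6.022 × 10²³ × 11.40) = 1.207 × 10^-22 cm³, so a = 4.942 × 10^-8 cm = 4.942 Å.
Atoms touch along the face diagonal, so √2·a = 4r, so r = 0.3536 × a = 1.75 Å.

1.75 Å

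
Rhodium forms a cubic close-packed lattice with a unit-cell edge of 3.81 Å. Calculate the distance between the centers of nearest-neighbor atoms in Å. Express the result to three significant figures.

2.69 Å

In an FCC structure, atoms touch along the face diagonal, so √2·a = 4r; the nearest-neighbor distance equals 2r = 0.7071·a.
d = 0.7071 × 3.81 = 2.69 Å.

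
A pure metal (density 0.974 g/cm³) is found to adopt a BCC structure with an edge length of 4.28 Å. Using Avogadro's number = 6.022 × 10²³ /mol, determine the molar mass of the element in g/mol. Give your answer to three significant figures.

23.0 g/mol

A BCC cell has Z = 2 atoms; a = 4.280 × 10^-8 cm.
M = ρ·N_A·a³/Z = 0.974 × 6.022 × 10²³ × 7.840 × 10^-23 / 2 = 23.0 g/mol.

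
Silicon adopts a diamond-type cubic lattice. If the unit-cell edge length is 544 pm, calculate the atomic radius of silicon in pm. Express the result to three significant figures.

In a diamond cubic lattice, nearest neighbors lie along the body diagonal with √3·a = 8r.
r = √3·a/8 = 1.7321 × 544 / 8 = 118 pm.

118 pm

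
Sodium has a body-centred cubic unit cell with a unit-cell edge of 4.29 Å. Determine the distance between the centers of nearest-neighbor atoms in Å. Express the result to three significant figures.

3.72 Å

In a BCC structure, atoms touch along the body diagonal, so √3·a = 4r; the nearest-neighbor distance equals 2r = 0.8660·a.
d = 0.8660 × 4.29 = 3.72 Å.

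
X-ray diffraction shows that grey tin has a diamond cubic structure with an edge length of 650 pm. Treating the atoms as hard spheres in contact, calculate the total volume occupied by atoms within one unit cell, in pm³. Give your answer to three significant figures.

In a diamond cubic lattice nearest neighbors lie along the body diagonal with √3·a = 8r, so r = 0.2165a = 140.7 pm.
V_atoms = Z × (4/3)πr³ = 8 × (4/3)π × (140.7)³ = 9.34 × 10^7 pm³.

9.34 × 10^7 pm³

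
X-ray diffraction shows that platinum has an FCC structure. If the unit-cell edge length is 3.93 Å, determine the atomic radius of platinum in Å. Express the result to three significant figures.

In an FCC lattice, atoms touch along the face diagonal, so √2·a = 4r.
r = √2·a/4 = 1.4142 × 3.93 / 4 = 1.39 Å.

1.39 Å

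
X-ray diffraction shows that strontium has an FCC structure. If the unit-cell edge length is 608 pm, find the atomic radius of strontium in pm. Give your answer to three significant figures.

In an FCC lattice, atoms touch along the face diagonal, so √2·a = 4r.
r = √2·a/4 = 1.4142 × 608 / 4 = 215 pm.

215 pm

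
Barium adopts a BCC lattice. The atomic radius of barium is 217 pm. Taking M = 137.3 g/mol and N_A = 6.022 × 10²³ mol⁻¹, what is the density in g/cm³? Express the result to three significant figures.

3.62 g/cm³

In a BCC lattice, atoms touch along the body diagonal, so √3·a = 4r, giving a = 501.1 pm = 5.011 × 10^-8 cm.
With Z = 2, ρ = Z·M/(N_A·a³) = 2 × 137.3 / (6.022 × 10²³ × 1.259 × 10^-22) = 3.623 g/cm³.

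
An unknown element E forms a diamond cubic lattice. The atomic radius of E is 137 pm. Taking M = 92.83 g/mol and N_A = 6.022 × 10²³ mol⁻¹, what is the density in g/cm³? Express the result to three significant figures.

In a diamond cubic lattice, nearest neighbors lie along the body diagonal with √3·a = 8r, giving a = 632.8 pm = 6.328 × 10^-8 cm.
With Z = 8, ρ = Z·M/(N_A·a³) = 8 × 92.83 / (6.022 × 10²³ × 2.534 × 10^-22) = 4.867 g/cm³.

4.87 g/cm³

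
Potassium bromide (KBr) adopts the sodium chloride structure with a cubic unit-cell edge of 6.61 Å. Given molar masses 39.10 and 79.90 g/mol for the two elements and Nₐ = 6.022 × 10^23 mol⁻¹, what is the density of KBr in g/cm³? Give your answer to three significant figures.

2.74 g/cm³

The sodium chloride structure contains Z = 4 formula units per cell; M(KBr) = 39.10 + 79.90 = 119.0 g/mol.
a³ = (6.610 × 10^-8 cm)³ = 2.888 × 10^-22 cm³.
ρ = 4 × 119.0 / (6.022 × 10²³ × 2.888 × 10^-22) = 2.737 g/cm³.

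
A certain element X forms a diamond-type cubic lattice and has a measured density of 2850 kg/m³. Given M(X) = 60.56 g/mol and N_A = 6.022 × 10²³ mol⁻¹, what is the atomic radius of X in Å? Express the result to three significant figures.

For a diamond cubic cell (Z = 8), a³ = Z·M/(N_A·ρ) = 8 × 60.56 / (6.022 × 10²³ × 2.850) = 2.823 × 10^-22 cm³, so a = 6.560 × 10^-8 cm = 6.560 Å.
Nearest neighbors lie along the body diagonal with √3·a = 8r, so r = 0.2165 × a = 1.42 Å.

1.42 Å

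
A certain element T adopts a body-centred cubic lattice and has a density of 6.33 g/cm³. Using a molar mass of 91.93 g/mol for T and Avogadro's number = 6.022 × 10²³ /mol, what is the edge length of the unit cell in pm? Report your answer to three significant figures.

364 pm

With Z = 2 atoms per BCC cell, a³ = Z·M/(N_A·ρ) = 2 × 91.93 / (6.022 × 10²³ × 6.330 g/cm³) = 4.823 × 10^-23 cm³.
a = (4.823 × 10^-23)^(1/3) = 3.640 × 10^-8 cm = 364 pm.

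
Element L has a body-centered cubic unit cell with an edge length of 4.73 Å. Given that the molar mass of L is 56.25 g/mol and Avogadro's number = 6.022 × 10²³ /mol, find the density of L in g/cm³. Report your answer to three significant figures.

1.77 g/cm³

A BCC unit cell contains Z = 2 atoms.
Cell volume: a³ = (4.73 Å)³ = (4.730 × 10^-8 cm)³ = 1.058 × 10^-22 cm³.
ρ = Z·M/(N_A·a³) = 2 × 56.25 / (6.022 × 10²³ × 1.058 × 10^-22) = 1.765 g/cm³.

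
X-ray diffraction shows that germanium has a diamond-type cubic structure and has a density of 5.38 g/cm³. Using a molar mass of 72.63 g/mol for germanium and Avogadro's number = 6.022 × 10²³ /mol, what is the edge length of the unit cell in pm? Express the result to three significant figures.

564 pm

With Z = 8 atoms per diamond cubic cell, a³ = Z·M/(N_A·ρ) = 8 × 72.63 / (6.022 × 10²³ × 5.380 g/cm³) = 1.793 × 10^-22 cm³.
a = (1.793 × 10^-22)^(1/3) = 5.639 × 10^-8 cm = 564 pm.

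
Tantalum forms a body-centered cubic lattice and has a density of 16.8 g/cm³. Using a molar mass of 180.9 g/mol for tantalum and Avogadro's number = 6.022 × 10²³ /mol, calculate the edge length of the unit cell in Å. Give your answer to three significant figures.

3.29 Å

With Z = 2 atoms per BCC cell, a³ = Z·M/(N_A·ρ) = 2 × 180.9 / (6.022 × 10²³ × 16.80 g/cm³) = 3.576 × 10^-23 cm³.
a = (3.576 × 10^-23)^(1/3) = 3.295 × 10^-8 cm = 3.29 Å.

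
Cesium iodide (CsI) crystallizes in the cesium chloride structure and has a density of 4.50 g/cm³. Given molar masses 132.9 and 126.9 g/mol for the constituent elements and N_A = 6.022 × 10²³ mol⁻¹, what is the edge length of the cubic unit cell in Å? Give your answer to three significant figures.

4.58 Å

M(CsI) = 259.8 g/mol; Z = 1 formula unit per cell.
a³ = Z·M/(N_A·ρ) = 1 × 259.8 / (6.022 × 10²³ × 4.50) = 9.587 × 10^-23 cm³, so a = 4.577 × 10^-8 cm = 4.58 Å.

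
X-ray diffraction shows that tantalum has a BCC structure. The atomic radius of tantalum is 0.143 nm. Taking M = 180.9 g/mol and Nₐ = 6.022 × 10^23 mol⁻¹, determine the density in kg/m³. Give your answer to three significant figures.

16700 kg/m³

In a BCC lattice, atoms touch along the body diagonal, so √3·a = 4r, giving a = 0.3302 nm = 3.302 × 10^-8 cm.
With Z = 2, ρ = Z·M/(N_A·a³) = 2 × 180.9 / (6.022 × 10²³ × 3.602 × 10^-23) = 16.68 g/cm³ = 16700 kg/m³.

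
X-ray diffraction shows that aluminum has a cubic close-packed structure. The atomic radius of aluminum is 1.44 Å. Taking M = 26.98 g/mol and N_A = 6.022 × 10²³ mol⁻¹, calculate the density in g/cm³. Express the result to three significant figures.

In an FCC lattice, atoms touch along the face diagonal, so √2·a = 4r, giving a = 4.073 Å = 4.073 × 10^-8 cm.
With Z = 4, ρ = Z·M/(N_A·a³) = 4 × 26.98 / (6.022 × 10²³ × 6.757 × 10^-23) = 2.652 g/cm³.

2.65 g/cm³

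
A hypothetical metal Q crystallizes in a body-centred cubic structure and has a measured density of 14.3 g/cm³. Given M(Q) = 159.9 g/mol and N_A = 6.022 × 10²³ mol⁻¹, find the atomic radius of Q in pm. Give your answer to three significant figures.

144 pm

For a BCC cell (Z = 2), a³ = Z·M/(N_A·ρ) = 2 × 159.9 / (6.022 × 10²³ × 14.30) = 3.714 × 10^-23 cm³, so a = 3.336 × 10^-8 cm = 333.6 pm.
Atoms touch along the body diagonal, so √3·a = 4r, so r = 0.4330 × a = 144 pm.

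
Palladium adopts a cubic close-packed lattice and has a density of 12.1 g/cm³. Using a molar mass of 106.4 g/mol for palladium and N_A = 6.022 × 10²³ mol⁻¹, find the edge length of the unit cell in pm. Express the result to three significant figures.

388 pm

With Z = 4 atoms per FCC cell, a³ = Z·M/(N_A·ρ) = 4 × 106.4 / (6.022 × 10²³ × 12.10 g/cm³) = 5.841 × 10^-23 cm³.
a = (5.841 × 10^-23)^(1/3) = 3.880 × 10^-8 cm = 388 pm.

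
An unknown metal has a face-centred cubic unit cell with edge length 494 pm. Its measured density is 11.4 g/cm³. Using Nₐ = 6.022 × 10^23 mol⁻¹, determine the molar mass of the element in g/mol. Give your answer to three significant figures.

An FCC cell has Z = 4 atoms; a = 4.940 × 10^-8 cm.
M = ρ·N_A·a³/Z = 11.4 × 6.022 × 10²³ × 1.206 × 10^-22 / 4 = 207 g/mol.

207 g/mol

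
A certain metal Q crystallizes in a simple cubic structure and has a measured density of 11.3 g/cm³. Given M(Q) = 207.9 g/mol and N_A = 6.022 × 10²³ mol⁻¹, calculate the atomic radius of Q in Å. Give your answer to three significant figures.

For a simple cubic cell (Z = 1), a³ = Z·M/(N_A·ρ) = 1 × 207.9 / (6.022 × 10²³ × 11.30) = 3.055 × 10^-23 cm³, so a = 3.126 × 10^-8 cm = 3.126 Å.
Atoms touch along the cell edge, so a = 2r, so r = 0.5000 × a = 1.56 Å.

1.56 Å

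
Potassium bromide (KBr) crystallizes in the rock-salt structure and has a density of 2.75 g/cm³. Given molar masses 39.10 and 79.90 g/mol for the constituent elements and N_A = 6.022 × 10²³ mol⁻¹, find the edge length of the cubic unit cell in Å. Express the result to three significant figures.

6.60 Å

M(KBr) = 119.0 g/mol; Z = 4 formula units per cell.
a³ = Z·M/(N_A·ρ) = 4 × 119.0 / (6.022 × 10²³ × 2.75) = 2.874 × 10^-22 cm³, so a = 6.600 × 10^-8 cm = 6.60 Å.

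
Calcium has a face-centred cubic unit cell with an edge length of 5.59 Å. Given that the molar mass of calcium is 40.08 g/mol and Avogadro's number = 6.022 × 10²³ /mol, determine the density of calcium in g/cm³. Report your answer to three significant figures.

An FCC unit cell contains Z = 4 atoms.
Cell volume: a³ = (5.59 Å)³ = (5.590 × 10^-8 cm)³ = 1.747 × 10^-22 cm³.
ρ = Z·M/(N_A·a³) = 4 × 40.08 / (6.022 × 10²³ × 1.747 × 10^-22) = 1.524 g/cm³.

1.52 g/cm³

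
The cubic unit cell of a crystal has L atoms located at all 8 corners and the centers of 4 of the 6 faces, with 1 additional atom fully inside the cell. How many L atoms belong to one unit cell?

Corner atoms are shared by 8 cells (1/8 each), face atoms by 2 (1/2 each), interior atoms are unshared.
Net atoms = 8 × 1/8 + 4 × 1/2 + 1 = 1 + 2 + 1 = 4.

4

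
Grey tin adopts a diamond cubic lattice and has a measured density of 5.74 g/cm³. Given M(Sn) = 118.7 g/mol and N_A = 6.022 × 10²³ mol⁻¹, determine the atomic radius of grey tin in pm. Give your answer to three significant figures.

141 pm

For a diamond cubic cell (Z = 8), a³ = Z·M/(N_A·ρ) = 8 × 118.7 / (6.022 × 10²³ × 5.740) = 2.747 × 10^-22 cm³, so a = 6.501 × 10^-8 cm = 650.1 pm.
Nearest neighbors lie along the body diagonal with √3·a = 8r, so r = 0.2165 × a = 141 pm.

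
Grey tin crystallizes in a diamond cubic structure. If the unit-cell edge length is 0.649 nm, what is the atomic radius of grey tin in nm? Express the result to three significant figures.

In a diamond cubic lattice, nearest neighbors lie along the body diagonal with √3·a = 8r.
r = √3·a/8 = 1.7321 × 0.649 / 8 = 0.141 nm.

0.141 nm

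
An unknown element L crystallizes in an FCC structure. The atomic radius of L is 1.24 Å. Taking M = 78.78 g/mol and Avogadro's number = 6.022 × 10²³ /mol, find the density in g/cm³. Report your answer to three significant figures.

12.1 g/cm³

In an FCC lattice, atoms touch along the face diagonal, so √2·a = 4r, giving a = 3.507 Å = 3.507 × 10^-8 cm.
With Z = 4, ρ = Z·M/(N_A·a³) = 4 × 78.78 / (6.022 × 10²³ × 4.314 × 10^-23) = 12.13 g/cm³.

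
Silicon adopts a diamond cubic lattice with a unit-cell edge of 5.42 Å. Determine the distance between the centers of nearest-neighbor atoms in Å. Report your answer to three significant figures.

In a diamond cubic structure, nearest neighbors lie along the body diagonal with √3·a = 8r; the nearest-neighbor distance equals 2r = 0.4330·a.
d = 0.4330 × 5.42 = 2.35 Å.

2.35 Å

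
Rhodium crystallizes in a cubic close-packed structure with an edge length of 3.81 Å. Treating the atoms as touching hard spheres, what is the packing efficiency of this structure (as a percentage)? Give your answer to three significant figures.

In an FCC lattice atoms touch along the face diagonal, so √2·a = 4r, so r = 0.3536a = 1.347 Å.
Packing fraction = Z·(4/3)πr³ / a³ = 4 × (4/3)π × (1.347)³ / (3.81)³ = 0.7405 = 74.0%.

74.0%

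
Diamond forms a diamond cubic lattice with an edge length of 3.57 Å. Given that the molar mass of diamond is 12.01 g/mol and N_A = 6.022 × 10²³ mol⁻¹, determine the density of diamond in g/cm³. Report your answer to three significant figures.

3.51 g/cm³

A diamond cubic unit cell contains Z = 8 atoms.
Cell volume: a³ = (3.57 Å)³ = (3.570 × 10^-8 cm)³ = 4.550 × 10^-23 cm³.
ρ = Z·M/(N_A·a³) = 8 × 12.01 / (6.022 × 10²³ × 4.550 × 10^-23) = 3.507 g/cm³.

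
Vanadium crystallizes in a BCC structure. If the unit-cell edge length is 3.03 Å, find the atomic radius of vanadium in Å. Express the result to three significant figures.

In a BCC lattice, atoms touch along the body diagonal, so √3·a = 4r.
r = √3·a/4 = 1.7321 × 3.03 / 4 = 1.31 Å.

1.31 Å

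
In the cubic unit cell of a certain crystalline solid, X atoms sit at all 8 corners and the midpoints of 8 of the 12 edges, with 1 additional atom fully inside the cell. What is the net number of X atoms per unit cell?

4

Corner atoms are shared by 8 cells (1/8 each), edge atoms by 4 (1/4 each), interior atoms are unshared.
Net atoms = 8 × 1/8 + 8 × 1/4 + 1 = 1 + 2 + 1 = 4.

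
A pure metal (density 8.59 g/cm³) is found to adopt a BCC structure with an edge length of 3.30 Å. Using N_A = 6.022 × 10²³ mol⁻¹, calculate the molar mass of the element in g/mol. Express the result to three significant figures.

A BCC cell has Z = 2 atoms; a = 3.300 × 10^-8 cm.
M = ρ·N_A·a³/Z = 8.59 × 6.022 × 10²³ × 3.594 × 10^-23 / 2 = 92.9 g/mol.

92.9 g/mol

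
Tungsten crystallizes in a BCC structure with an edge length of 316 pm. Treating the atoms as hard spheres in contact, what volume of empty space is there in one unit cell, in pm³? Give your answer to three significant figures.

In a BCC lattice atoms touch along the body diagonal, so √3·a = 4r, so r = 0.4330a = 136.8 pm.
V_cell = a³ = 3.155 × 10^7 pm³; V_atoms = 2 × (4/3)πr³ = 2.146 × 10^7 pm³.
Empty space = 3.155 × 10^7 − 2.146 × 10^7 = 1.01 × 10^7 pm³.

1.01 × 10^7 pm³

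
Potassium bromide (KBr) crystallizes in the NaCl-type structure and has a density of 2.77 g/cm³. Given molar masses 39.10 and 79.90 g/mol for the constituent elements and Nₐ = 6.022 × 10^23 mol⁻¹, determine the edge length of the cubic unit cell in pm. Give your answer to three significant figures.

658 pm

M(KBr) = 119.0 g/mol; Z = 4 formula units per cell.
a³ = Z·M/(N_A·ρ) = 4 × 119.0 / (6.022 × 10²³ × 2.77) = 2.854 × 10^-22 cm³, so a = 6.584 × 10^-8 cm = 658 pm.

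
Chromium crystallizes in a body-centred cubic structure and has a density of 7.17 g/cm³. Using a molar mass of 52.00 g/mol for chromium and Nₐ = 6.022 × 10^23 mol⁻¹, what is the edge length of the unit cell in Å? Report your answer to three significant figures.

2.89 Å

With Z = 2 atoms per BCC cell, a³ = Z·M/(N_A·ρ) = 2 × 52.00 / (6.022 × 10²³ × 7.170 g/cm³) = 2.409 × 10^-23 cm³.
a = (2.409 × 10^-23)^(1/3) = 2.888 × 10^-8 cm = 2.89 Å.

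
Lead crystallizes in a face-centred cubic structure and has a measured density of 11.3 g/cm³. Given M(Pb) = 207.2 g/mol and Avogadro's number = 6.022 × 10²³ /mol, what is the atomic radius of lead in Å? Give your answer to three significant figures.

1.75 Å

For an FCC cell (Z = 4), a³ = Z·M/(N_A·ρ) = 4 × 207.2 / (6.022 × 10²³ × 11.30) = 1.218 × 10^-22 cm³, so a = 4.957 × 10^-8 cm = 4.957 Å.
Atoms touch along the face diagonal, so √2·a = 4r, so r = 0.3536 × a = 1.75 Å.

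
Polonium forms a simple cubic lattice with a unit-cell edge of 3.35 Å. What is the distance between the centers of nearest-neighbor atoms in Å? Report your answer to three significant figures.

3.35 Å

In a simple cubic structure, atoms touch along the cell edge, so a = 2r; the nearest-neighbor distance equals 2r = 1.000·a.
d = 1.000 × 3.35 = 3.35 Å.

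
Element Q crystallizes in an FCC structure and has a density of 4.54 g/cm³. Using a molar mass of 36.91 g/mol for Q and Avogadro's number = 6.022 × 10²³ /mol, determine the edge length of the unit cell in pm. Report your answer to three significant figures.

With Z = 4 atoms per FCC cell, a³ = Z·M/(N_A·ρ) = 4 × 36.91 / (6.022 × 10²³ × 4.540 g/cm³) = 5.400 × 10^-23 cm³.
a = (5.400 × 10^-23)^(1/3) = 3.780 × 10^-8 cm = 378 pm.

378 pm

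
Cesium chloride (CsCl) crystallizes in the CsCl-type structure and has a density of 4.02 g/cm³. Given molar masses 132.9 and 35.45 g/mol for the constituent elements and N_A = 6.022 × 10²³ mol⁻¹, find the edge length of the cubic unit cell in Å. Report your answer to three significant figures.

M(CsCl) = 168.35 g/mol; Z = 1 formula unit per cell.
a³ = Z·M/(N_A·ρ) = 1 × 168.35 / (6.022 × 10²³ × 4.02) = 6.954 × 10^-23 cm³, so a = 4.112 × 10^-8 cm = 4.11 Å.

4.11 Å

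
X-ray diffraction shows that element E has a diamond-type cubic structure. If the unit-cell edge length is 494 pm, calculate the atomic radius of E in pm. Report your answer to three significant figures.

107 pm

In a diamond cubic lattice, nearest neighbors lie along the body diagonal with √3·a = 8r.
r = √3·a/8 = 1.7321 × 494 / 8 = 107 pm.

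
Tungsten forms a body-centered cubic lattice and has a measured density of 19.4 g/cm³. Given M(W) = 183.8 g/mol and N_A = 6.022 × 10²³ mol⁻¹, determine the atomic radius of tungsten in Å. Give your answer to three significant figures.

1.37 Å

For a BCC cell (Z = 2), a³ = Z·M/(N_A·ρ) = 2 × 183.8 / (6.022 × 10²³ × 19.40) = 3.147 × 10^-23 cm³, so a = 3.157 × 10^-8 cm = 3.157 Å.
Atoms touch along the body diagonal, so √3·a = 4r, so r = 0.4330 × a = 1.37 Å.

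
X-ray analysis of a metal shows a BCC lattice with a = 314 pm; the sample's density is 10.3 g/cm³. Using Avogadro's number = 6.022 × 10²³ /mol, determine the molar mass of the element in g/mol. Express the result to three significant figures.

96.0 g/mol

A BCC cell has Z = 2 atoms; a = 3.140 × 10^-8 cm.
M = ρ·N_A·a³/Z = 10.3 × 6.022 × 10²³ × 3.096 × 10^-23 / 2 = 96.0 g/mol.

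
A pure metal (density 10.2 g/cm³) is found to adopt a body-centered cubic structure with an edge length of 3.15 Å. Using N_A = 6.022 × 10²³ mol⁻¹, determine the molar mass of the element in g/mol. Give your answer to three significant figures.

96.0 g/mol

A BCC cell has Z = 2 atoms; a = 3.150 × 10^-8 cm.
M = ρ·N_A·a³/Z = 10.2 × 6.022 × 10²³ × 3.126 × 10^-23 / 2 = 96.0 g/mol.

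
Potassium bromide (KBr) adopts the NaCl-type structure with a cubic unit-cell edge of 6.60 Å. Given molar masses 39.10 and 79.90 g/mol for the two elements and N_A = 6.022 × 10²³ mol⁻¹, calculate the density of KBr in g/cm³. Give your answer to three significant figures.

The NaCl-type structure contains Z = 4 formula units per cell; M(KBr) = 39.10 + 79.90 = 119.0 g/mol.
a³ = (6.600 × 10^-8 cm)³ = 2.875 × 10^-22 cm³.
ρ = 4 × 119.0 / (6.022 × 10²³ × 2.875 × 10^-22) = 2.749 g/cm³.

2.75 g/cm³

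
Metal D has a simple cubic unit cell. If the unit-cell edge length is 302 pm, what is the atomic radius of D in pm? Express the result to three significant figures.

151 pm

In a simple cubic lattice, atoms touch along the cell edge, so a = 2r.
r = a/2 = 302/2 = 151 pm.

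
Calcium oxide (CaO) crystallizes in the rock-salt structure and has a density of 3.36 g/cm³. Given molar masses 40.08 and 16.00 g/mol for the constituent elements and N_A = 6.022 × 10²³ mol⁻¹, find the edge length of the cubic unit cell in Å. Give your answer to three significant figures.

4.80 Å

M(CaO) = 56.08 g/mol; Z = 4 formula units per cell.
a³ = Z·M/(N_A·ρ) = 4 × 56.08 / (6.022 × 10²³ × 3.36) = 1.109 × 10^-22 cm³, so a = 4.804 × 10^-8 cm = 4.80 Å.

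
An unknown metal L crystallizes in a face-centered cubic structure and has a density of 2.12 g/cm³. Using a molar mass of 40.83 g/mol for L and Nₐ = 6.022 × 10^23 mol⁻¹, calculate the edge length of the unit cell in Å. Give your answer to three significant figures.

5.04 Å

With Z = 4 atoms per FCC cell, a³ = Z·M/(N_A·ρ) = 4 × 40.83 / (6.022 × 10²³ × 2.120 g/cm³) = 1.279 × 10^-22 cm³.
a = (1.279 × 10^-22)^(1/3) = 5.039 × 10^-8 cm = 5.04 Å.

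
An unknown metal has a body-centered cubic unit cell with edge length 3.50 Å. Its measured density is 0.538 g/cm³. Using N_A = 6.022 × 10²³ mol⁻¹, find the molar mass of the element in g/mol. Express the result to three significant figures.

A BCC cell has Z = 2 atoms; a = 3.500 × 10^-8 cm.
M = ρ·N_A·a³/Z = 0.538 × 6.022 × 10²³ × 4.288 × 10^-23 / 2 = 6.95 g/mol.

6.95 g/mol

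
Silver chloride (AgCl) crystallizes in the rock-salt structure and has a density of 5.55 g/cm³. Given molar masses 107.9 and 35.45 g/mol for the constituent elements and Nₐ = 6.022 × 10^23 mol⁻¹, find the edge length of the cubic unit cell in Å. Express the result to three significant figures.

M(AgCl) = 143.35 g/mol; Z = 4 formula units per cell.
a³ = Z·M/(N_A·ρ) = 4 × 143.35 / (6.022 × 10²³ × 5.55) = 1.716 × 10^-22 cm³, so a = 5.557 × 10^-8 cm = 5.56 Å.

5.56 Å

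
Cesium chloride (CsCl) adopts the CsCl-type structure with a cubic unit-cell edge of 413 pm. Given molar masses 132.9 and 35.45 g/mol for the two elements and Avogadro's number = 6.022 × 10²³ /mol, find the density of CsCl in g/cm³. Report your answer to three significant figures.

3.97 g/cm³

The CsCl-type structure contains Z = 1 formula unit per cell; M(CsCl) = 132.9 + 35.45 = 168.35 g/mol.
a³ = (4.130 × 10^-8 cm)³ = 7.044 × 10^-23 cm³.
ρ = 1 × 168.35 / (6.022 × 10²³ × 7.044 × 10^-23) = 3.968 g/cm³.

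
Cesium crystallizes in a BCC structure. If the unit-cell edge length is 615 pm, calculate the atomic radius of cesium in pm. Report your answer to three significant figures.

266 pm

In a BCC lattice, atoms touch along the body diagonal, so √3·a = 4r.
r = √3·a/4 = 1.7321 × 615 / 4 = 266 pm.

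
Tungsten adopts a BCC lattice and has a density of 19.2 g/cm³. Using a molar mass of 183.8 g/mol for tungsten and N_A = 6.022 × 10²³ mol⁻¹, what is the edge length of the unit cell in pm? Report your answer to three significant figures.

317 pm

With Z = 2 atoms per BCC cell, a³ = Z·M/(N_A·ρ) = 2 × 183.8 / (6.022 × 10²³ × 19.20 g/cm³) = 3.179 × 10^-23 cm³.
a = (3.179 × 10^-23)^(1/3) = 3.168 × 10^-8 cm = 317 pm.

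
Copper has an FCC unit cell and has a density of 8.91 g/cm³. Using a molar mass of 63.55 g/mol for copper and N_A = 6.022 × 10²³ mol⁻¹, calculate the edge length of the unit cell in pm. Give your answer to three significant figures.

With Z = 4 atoms per FCC cell, a³ = Z·M/(N_A·ρ) = 4 × 63.55 / (6.022 × 10²³ × 8.910 g/cm³) = 4.738 × 10^-23 cm³.
a = (4.738 × 10^-23)^(1/3) = 3.618 × 10^-8 cm = 362 pm.

362 pm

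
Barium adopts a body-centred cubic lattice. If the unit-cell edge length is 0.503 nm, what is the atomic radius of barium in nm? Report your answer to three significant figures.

0.218 nm

In a BCC lattice, atoms touch along the body diagonal, so √3·a = 4r.
r = √3·a/4 = 1.7321 × 0.503 / 4 = 0.218 nm.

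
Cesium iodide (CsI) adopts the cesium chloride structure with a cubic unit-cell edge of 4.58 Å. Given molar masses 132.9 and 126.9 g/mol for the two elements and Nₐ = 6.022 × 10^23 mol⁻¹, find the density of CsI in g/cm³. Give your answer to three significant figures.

4.49 g/cm³

The cesium chloride structure contains Z = 1 formula unit per cell; M(CsI) = 132.9 + 126.9 = 259.8 g/mol.
a³ = (4.580 × 10^-8 cm)³ = 9.607 × 10^-23 cm³.
ρ = 1 × 259.8 / (6.022 × 10²³ × 9.607 × 10^-23) = 4.491 g/cm³.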